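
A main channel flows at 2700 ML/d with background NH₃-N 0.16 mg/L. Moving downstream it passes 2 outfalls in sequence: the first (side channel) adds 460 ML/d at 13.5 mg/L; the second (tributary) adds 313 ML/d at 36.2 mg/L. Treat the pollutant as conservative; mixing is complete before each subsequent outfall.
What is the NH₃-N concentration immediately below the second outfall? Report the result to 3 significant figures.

5.17 mg/L

Below outfall 1: Q → 3160 ML/d, C = (2700·0.1600 + 460.0·13.50)/3160 = 2.102 mg/L.
Below outfall 2: Q → 3473 ML/d, C = (3160·2.102 + 313.0·36.20)/3473 = 5.175 mg/L.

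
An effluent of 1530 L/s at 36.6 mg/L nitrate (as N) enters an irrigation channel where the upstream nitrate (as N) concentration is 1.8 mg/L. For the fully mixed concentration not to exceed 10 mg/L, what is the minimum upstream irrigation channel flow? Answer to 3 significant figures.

4960 L/s

Set C_mix = 10: (Q·1.800 + 1530·36.60) / (Q + 1530) = 10
→ Q = 1530·(36.60 − 10)/(10 − 1.800) = 4963 L/s.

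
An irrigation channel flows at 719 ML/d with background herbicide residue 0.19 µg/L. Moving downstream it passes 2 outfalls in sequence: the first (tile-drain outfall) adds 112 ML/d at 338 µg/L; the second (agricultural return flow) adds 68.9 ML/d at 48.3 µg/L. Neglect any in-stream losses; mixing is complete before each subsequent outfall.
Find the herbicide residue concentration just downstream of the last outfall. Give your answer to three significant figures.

Outfall 1: combined Q = 831.0 ML/d; C = (719.0·0.1900 + 112.0·338.0)/831.0 = 45.72 µg/L.
Outfall 2: combined Q = 899.9 ML/d; C = (831.0·45.72 + 68.90·48.30)/899.9 = 45.92 µg/L.

45.9 µg/L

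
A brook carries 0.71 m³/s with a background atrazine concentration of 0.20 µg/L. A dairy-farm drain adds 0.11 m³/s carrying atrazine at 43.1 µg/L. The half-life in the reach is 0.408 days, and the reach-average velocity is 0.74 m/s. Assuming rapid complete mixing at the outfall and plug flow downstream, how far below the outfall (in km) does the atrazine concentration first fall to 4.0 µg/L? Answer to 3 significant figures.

Mass balance: C = (0.7100·0.2000 + 0.1100·43.10) / 0.8200 = 4.883/0.8200 = 5.955 µg/L.
Half-life 0.408 d → k = ln 2 / 0.408 = 1.699 d⁻¹.
Set 5.955·exp(−k·t) = 4.0 → t = ln(5.955/4.0)/k = 20240 s = 5.621 h.
Distance = v·t = 0.74·20240 = 14980 m = 14.98 km.

15.0 km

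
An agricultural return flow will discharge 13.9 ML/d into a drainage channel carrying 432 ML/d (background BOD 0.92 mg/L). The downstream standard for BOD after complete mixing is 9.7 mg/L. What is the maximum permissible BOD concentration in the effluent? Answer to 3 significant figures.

283 mg/L

At the limit, (Qr·Cr + Qe·Cₑ)/(Qr + Qe) = 9.7:
Cₑ = (445.9·9.7 − 432.0·0.9200) / 13.90 = 282.6 mg/L.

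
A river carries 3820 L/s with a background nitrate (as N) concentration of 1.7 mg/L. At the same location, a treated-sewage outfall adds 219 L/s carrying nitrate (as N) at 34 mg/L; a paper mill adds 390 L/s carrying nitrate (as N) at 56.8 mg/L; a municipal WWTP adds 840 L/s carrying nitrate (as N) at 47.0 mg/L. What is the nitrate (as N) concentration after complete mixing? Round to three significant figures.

14.3 mg/L

Mass balance: C = (3820·1.700 + 219.0·34.00 + 390.0·56.80 + 840.0·47.00) / 5269 = 75570/5269 = 14.34 mg/L.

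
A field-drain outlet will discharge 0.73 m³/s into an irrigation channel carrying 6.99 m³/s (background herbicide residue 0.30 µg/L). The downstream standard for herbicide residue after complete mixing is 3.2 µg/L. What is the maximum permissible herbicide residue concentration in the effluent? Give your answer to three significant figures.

31.0 µg/L

At the limit, (Qr·Cr + Qe·Cₑ)/(Qr + Qe) = 3.2:
Cₑ = (7.720·3.2 − 6.990·0.3000) / 0.7300 = 30.97 µg/L.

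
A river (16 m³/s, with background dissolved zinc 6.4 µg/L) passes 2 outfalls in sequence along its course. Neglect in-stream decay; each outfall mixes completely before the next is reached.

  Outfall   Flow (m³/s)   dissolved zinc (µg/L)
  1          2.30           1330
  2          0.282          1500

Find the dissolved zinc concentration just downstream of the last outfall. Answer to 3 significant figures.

193 µg/L

Outfall 1: combined Q = 18.30 m³/s; C = (16.00·6.400 + 2.300·1330)/18.30 = 172.8 µg/L.
Outfall 2: combined Q = 18.58 m³/s; C = (18.30·172.8 + 0.2820·1500)/18.58 = 192.9 µg/L.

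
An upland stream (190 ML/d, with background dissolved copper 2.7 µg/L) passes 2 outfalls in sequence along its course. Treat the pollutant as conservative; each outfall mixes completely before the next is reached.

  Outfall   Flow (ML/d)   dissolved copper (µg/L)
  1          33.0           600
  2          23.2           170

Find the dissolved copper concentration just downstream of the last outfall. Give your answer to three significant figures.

98.5 µg/L

After outfall 1: Q = 190.0 + 33.00 = 223.0 ML/d; C = (190.0·2.700 + 33.00·600.0)/223.0 = 91.09 µg/L.
After outfall 2: Q = 223.0 + 23.20 = 246.2 ML/d; C = (223.0·91.09 + 23.20·170.0)/246.2 = 98.53 µg/L.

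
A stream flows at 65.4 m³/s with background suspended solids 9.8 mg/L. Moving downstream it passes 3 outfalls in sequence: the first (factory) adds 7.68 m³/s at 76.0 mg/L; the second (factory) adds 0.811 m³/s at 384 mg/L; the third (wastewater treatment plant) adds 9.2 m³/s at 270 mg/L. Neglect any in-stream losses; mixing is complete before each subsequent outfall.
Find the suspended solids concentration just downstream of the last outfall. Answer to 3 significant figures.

48.4 mg/L

Outfall 1: combined Q = 73.08 m³/s; C = (65.40·9.800 + 7.680·76.00)/73.08 = 16.76 mg/L.
Outfall 2: combined Q = 73.89 m³/s; C = (73.08·16.76 + 0.8110·384.0)/73.89 = 20.79 mg/L.
Outfall 3: combined Q = 83.09 m³/s; C = (73.89·20.79 + 9.200·270.0)/83.09 = 48.38 mg/L.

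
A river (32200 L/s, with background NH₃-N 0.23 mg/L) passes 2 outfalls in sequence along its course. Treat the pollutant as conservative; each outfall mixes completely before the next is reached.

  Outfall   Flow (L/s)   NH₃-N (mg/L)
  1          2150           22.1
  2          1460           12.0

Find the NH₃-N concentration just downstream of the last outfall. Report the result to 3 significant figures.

2.02 mg/L

Below outfall 1: Q → 34350 L/s, C = (32200·0.2300 + 2150·22.10)/34350 = 1.599 mg/L.
Below outfall 2: Q → 35810 L/s, C = (34350·1.599 + 1460·12.00)/35810 = 2.023 mg/L.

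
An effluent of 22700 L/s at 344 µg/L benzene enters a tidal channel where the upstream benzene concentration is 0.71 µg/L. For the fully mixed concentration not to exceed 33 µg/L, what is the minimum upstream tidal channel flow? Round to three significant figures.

219000 L/s

Set C_mix = 33: (Q·0.7100 + 22700·344.0) / (Q + 22700) = 33
→ Q = 22700·(344.0 − 33)/(33 − 0.7100) = 218600 L/s.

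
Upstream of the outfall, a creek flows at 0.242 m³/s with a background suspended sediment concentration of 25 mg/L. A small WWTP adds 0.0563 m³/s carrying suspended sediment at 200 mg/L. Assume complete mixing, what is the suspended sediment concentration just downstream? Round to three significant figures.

58.0 mg/L

Flow-weighted average: C = (0.2420·25.00 + 0.05630·200.0) / 0.2983 = 17.31/0.2983 = 58.03 mg/L.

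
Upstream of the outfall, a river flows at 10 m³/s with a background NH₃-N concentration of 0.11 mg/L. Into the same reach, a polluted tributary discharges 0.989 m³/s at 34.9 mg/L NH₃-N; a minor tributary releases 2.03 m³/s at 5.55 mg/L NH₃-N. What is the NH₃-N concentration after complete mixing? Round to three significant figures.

3.60 mg/L

Conservation of mass: C = (10.00·0.1100 + 0.9890·34.90 + 2.030·5.550) / 13.02 = 46.88/13.02 = 3.601 mg/L.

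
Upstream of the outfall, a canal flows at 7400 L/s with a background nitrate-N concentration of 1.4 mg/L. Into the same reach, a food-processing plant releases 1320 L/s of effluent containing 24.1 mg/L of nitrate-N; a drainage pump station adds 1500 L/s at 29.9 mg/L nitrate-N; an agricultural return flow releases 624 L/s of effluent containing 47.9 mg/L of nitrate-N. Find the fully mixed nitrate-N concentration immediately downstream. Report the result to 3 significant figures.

Mass balance: C = (7400·1.400 + 1320·24.10 + 1500·29.90 + 624.0·47.90) / 10840 = 116900/10840 = 10.78 mg/L.

10.8 mg/L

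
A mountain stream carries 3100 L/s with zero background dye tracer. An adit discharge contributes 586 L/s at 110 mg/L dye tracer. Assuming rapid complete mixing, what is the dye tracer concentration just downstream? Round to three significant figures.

17.5 mg/L

After mixing, C = (3100·0 + 586.0·110.0) / 3686 = 64460/3686 = 17.49 mg/L.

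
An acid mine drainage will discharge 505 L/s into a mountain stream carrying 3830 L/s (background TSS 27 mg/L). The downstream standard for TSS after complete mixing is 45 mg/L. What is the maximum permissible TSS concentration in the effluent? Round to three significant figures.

At the limit, (Qr·Cr + Qe·Cₑ)/(Qr + Qe) = 45:
Cₑ = (4335·45 − 3830·27.00) / 505.0 = 181.5 mg/L.

182 mg/L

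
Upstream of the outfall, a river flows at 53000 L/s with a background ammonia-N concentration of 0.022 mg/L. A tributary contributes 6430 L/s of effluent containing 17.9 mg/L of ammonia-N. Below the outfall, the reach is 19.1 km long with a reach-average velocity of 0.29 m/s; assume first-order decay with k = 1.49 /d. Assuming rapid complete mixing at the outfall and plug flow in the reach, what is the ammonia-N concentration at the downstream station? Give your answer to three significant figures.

Conservation of mass: C = (53000·0.02200 + 6430·17.90) / 59430 = 116300/59430 = 1.956 mg/L.
Travel time t = 19.1·1000 / 0.29 = 65860 s = 18.30 h.
First-order decay: C = 1.956·exp(−k·t) = 1.956·0.3212 = 0.6283 mg/L.

0.628 mg/L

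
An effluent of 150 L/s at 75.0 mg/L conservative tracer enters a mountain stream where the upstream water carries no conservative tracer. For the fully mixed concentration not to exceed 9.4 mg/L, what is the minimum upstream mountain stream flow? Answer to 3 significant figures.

1050 L/s

Set C_mix = 9.4: (Q·0 + 150.0·75.00) / (Q + 150.0) = 9.4
→ Q = 150.0·(75.00 − 9.4)/(9.4 − 0) = 1047 L/s.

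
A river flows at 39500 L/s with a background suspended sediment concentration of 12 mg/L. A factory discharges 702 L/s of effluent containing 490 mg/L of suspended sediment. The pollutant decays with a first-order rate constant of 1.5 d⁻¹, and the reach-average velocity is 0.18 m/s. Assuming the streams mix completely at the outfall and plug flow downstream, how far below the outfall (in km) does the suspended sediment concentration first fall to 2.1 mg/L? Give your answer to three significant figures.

23.5 km

Mixed concentration C = ΣQC/ΣQ = (39500·12.00 + 702.0·490.0) / 40200 = 818000/40200 = 20.35 mg/L.
Set 20.35·exp(−k·t) = 2.1 → t = ln(20.35/2.1)/k = 130800 s = 36.34 h.
Distance = v·t = 0.18·130800 = 23550 m = 23.55 km.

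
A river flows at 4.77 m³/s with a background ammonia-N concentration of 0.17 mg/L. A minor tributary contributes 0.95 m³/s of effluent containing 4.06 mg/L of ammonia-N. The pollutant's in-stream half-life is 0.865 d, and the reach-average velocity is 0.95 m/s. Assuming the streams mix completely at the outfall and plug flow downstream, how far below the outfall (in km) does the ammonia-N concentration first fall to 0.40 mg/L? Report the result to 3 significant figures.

Mass balance: C = (4.770·0.1700 + 0.9500·4.060) / 5.720 = 4.668/5.720 = 0.8161 mg/L.
Half-life 0.865 d → k = ln 2 / 0.865 = 0.8013 d⁻¹.
Set 0.8161·exp(−k·t) = 0.40 → t = ln(0.8161/0.40)/k = 76880 s = 21.36 h.
Distance = v·t = 0.95·76880 = 73040 m = 73.04 km.

73.0 km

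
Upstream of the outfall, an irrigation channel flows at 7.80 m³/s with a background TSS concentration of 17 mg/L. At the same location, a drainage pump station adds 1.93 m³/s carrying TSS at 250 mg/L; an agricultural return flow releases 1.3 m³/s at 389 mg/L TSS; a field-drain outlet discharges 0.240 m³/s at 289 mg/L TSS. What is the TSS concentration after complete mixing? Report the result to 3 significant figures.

Mass balance: C = (7.800·17.00 + 1.930·250.0 + 1.300·389.0 + 0.2400·289.0) / 11.27 = 1190/11.27 = 105.6 mg/L.

106 mg/L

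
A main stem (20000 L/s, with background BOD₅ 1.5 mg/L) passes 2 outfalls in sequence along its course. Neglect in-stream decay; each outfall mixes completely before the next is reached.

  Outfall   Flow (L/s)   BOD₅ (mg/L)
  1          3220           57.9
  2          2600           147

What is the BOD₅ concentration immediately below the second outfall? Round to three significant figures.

After outfall 1: Q = 20000 + 3220 = 23220 L/s; C = (20000·1.500 + 3220·57.90)/23220 = 9.321 mg/L.
After outfall 2: Q = 23220 + 2600 = 25820 L/s; C = (23220·9.321 + 2600·147.0)/25820 = 23.19 mg/L.

23.2 mg/L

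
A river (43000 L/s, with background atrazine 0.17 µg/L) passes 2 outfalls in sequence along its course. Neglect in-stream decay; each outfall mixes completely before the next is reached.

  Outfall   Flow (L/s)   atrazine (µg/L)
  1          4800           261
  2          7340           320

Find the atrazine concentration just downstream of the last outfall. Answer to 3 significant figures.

65.4 µg/L

Outfall 1: combined Q = 47800 L/s; C = (43000·0.1700 + 4800·261.0)/47800 = 26.36 µg/L.
Outfall 2: combined Q = 55140 L/s; C = (47800·26.36 + 7340·320.0)/55140 = 65.45 µg/L.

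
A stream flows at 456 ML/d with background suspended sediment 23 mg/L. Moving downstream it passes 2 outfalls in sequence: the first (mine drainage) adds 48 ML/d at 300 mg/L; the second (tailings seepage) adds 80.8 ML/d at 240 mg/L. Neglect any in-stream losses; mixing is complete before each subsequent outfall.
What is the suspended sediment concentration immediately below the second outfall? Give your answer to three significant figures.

Below outfall 1: Q → 504.0 ML/d, C = (456.0·23.00 + 48.00·300.0)/504.0 = 49.38 mg/L.
Below outfall 2: Q → 584.8 ML/d, C = (504.0·49.38 + 80.80·240.0)/584.8 = 75.72 mg/L.

75.7 mg/L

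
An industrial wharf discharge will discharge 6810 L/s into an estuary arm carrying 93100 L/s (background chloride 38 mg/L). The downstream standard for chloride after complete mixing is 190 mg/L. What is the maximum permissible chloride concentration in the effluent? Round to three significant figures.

2270 mg/L

At the limit, (Qr·Cr + Qe·Cₑ)/(Qr + Qe) = 190:
Cₑ = (99910·190 − 93100·38.00) / 6810 = 2268 mg/L.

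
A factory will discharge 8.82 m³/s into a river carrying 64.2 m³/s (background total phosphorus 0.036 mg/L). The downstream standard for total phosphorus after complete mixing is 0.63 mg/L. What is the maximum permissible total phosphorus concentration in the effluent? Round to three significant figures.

At the limit, (Qr·Cr + Qe·Cₑ)/(Qr + Qe) = 0.63:
Cₑ = (73.02·0.63 − 64.20·0.03600) / 8.820 = 4.954 mg/L.

4.95 mg/L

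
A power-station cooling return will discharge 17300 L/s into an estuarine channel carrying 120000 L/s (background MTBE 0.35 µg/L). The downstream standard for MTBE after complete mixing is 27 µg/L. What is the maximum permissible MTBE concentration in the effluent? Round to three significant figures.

212 µg/L

At the limit, (Qr·Cr + Qe·Cₑ)/(Qr + Qe) = 27:
Cₑ = (137300·27 − 120000·0.3500) / 17300 = 211.9 µg/L.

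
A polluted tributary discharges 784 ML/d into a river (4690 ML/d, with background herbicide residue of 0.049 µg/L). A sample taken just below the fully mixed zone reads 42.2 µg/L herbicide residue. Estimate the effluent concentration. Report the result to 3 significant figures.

294 µg/L

Mass balance: 4690·0.04900 + 784.0·Cₑ = 5474·42.20
→ Cₑ = (5474·42.20 − 4690·0.04900) / 784.0 = 294.4 µg/L.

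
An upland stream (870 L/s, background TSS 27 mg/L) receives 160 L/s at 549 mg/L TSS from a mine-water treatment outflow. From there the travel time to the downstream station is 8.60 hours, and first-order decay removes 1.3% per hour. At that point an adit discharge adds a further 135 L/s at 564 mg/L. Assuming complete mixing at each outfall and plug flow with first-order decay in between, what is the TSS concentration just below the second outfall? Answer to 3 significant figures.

151 mg/L

Mixed concentration C = ΣQC/ΣQ = (870.0·27.00 + 160.0·549.0) / 1030 = 111300/1030 = 108.1 mg/L; combined flow 1030 L/s.
1.3%/h lost → k = −ln(1 − 0.013) = 0.01309 h⁻¹.
First-order decay: C = 108.1·exp(−k·t) = 108.1·0.8936 = 96.58 mg/L.
Second outfall: C = (1030·96.58 + 135.0·564.0)/1165 = 150.7 mg/L.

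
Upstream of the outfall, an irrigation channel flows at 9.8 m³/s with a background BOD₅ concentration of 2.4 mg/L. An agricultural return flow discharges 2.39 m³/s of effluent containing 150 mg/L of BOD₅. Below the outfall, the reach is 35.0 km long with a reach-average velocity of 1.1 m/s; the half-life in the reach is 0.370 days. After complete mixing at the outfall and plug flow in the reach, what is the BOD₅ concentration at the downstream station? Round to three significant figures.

Flow-weighted average: C = (9.800·2.400 + 2.390·150.0) / 12.19 = 382.0/12.19 = 31.34 mg/L.
Travel time t = 35.0·1000 / 1.1 = 31820 s = 8.838 h.
Half-life 0.370 d → k = ln 2 / 0.370 = 1.873 d⁻¹.
Decay over the reach: 31.34·exp(−kt) = 31.34·0.5016 = 15.72 mg/L.

15.7 mg/L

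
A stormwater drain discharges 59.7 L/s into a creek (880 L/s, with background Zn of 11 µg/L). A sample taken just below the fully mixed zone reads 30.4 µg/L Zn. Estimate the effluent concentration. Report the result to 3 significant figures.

316 µg/L

Mass balance: 880.0·11.00 + 59.70·Cₑ = 939.7·30.40
→ Cₑ = (939.7·30.40 − 880.0·11.00) / 59.70 = 316.4 µg/L.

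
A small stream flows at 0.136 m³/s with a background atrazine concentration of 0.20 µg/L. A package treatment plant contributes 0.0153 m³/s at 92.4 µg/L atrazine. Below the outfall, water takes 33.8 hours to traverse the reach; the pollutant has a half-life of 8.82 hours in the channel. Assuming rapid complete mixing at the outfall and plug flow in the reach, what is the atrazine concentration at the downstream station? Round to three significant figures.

Mixed concentration C = ΣQC/ΣQ = (0.1360·0.2000 + 0.01530·92.40) / 0.1513 = 1.441/0.1513 = 9.524 µg/L.
Half-life 8.82 h → k = ln 2 / 8.82 = 0.07859 h⁻¹ = 1.886 d⁻¹.
Decay over the reach: 9.524·exp(−kt) = 9.524·0.07021 = 0.6686 µg/L.

0.669 µg/L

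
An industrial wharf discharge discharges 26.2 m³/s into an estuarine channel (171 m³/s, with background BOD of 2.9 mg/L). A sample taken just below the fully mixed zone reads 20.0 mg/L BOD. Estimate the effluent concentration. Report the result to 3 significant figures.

Mass balance: 171.0·2.900 + 26.20·Cₑ = 197.2·20.00
→ Cₑ = (197.2·20.00 − 171.0·2.900) / 26.20 = 131.6 mg/L.

132 mg/L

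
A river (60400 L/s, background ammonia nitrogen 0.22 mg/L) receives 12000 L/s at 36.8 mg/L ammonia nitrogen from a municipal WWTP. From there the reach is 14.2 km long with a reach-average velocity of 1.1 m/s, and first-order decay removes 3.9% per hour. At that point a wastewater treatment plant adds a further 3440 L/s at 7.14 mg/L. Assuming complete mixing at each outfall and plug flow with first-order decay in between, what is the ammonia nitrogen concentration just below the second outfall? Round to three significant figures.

5.52 mg/L

Flow-weighted average: C = (60400·0.2200 + 12000·36.80) / 72400 = 454900/72400 = 6.283 mg/L; combined flow 72400 L/s.
Travel time t = 14.2·1000 / 1.1 = 12910 s = 3.586 h.
3.9%/h lost → k = −ln(1 − 0.039) = 0.03978 h⁻¹.
Decay over the reach: 6.283·exp(−kt) = 6.283·0.8671 = 5.448 mg/L.
Second outfall: C = (72400·5.448 + 3440·7.140)/75840 = 5.524 mg/L.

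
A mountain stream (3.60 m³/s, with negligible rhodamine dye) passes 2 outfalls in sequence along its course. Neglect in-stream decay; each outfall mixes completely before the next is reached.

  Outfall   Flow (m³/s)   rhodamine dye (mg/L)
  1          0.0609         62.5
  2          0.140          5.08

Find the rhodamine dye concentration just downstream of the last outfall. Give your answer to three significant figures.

1.19 mg/L

Below outfall 1: Q → 3.661 m³/s, C = (3.600·0 + 0.06090·62.50)/3.661 = 1.040 mg/L.
Below outfall 2: Q → 3.801 m³/s, C = (3.661·1.040 + 0.1400·5.080)/3.801 = 1.189 mg/L.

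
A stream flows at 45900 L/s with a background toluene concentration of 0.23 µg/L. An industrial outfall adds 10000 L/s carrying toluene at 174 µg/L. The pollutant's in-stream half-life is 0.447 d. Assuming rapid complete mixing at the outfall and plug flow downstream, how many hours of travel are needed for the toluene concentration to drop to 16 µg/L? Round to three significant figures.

10.4 h

Mixed concentration C = ΣQC/ΣQ = (45900·0.2300 + 10000·174.0) / 55900 = 1751000/55900 = 31.32 µg/L.
Half-life 0.447 d → k = ln 2 / 0.447 = 1.551 d⁻¹.
31.32·exp(−k·t) = 16 → t = ln(31.32/16)/k = 37420 s = 10.39 h.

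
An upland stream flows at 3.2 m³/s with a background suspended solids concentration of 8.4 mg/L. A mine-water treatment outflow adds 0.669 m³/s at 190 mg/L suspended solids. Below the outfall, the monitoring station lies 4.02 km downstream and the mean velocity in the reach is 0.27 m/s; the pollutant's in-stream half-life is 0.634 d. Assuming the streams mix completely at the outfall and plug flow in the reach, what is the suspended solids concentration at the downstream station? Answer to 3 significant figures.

33.0 mg/L

Mixed concentration C = ΣQC/ΣQ = (3.200·8.400 + 0.6690·190.0) / 3.869 = 154.0/3.869 = 39.80 mg/L.
Travel time t = 4.02·1000 / 0.27 = 14890 s = 4.136 h.
Half-life 0.634 d → k = ln 2 / 0.634 = 1.093 d⁻¹.
First-order decay: C = 39.80·exp(−k·t) = 39.80·0.8283 = 32.97 mg/L.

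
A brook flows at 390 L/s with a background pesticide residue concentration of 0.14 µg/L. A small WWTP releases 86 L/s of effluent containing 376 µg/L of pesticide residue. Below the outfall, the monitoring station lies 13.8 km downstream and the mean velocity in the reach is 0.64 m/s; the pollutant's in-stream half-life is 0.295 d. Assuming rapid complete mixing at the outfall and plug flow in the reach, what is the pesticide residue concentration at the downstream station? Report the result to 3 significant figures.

Flow-weighted average: C = (390.0·0.1400 + 86.00·376.0) / 476.0 = 32390/476.0 = 68.05 µg/L.
Travel time t = 13.8·1000 / 0.64 = 21560 s = 5.990 h.
Half-life 0.295 d → k = ln 2 / 0.295 = 2.350 d⁻¹.
Applying C = C₀e^(−kt): 68.05 × 0.5563 = 37.86 µg/L.

37.9 µg/L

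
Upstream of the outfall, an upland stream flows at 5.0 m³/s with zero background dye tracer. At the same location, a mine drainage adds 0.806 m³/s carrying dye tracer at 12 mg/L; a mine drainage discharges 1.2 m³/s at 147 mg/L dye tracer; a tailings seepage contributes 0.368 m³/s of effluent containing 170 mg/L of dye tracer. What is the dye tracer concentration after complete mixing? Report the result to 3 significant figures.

Mass balance: C = (5.000·0 + 0.8060·12.00 + 1.200·147.0 + 0.3680·170.0) / 7.374 = 248.6/7.374 = 33.72 mg/L.

33.7 mg/L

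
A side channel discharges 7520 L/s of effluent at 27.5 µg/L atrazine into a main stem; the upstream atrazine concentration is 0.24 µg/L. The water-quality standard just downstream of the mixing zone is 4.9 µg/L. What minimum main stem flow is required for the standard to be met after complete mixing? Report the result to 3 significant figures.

Set C_mix = 4.9: (Q·0.2400 + 7520·27.50) / (Q + 7520) = 4.9
→ Q = 7520·(27.50 − 4.9)/(4.9 − 0.2400) = 36470 L/s.

36500 L/s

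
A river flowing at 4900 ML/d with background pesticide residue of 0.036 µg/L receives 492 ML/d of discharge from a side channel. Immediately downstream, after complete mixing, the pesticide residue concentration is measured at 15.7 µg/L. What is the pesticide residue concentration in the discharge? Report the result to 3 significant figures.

Mass balance: 4900·0.03600 + 492.0·Cₑ = 5392·15.70
→ Cₑ = (5392·15.70 − 4900·0.03600) / 492.0 = 171.7 µg/L.

172 µg/L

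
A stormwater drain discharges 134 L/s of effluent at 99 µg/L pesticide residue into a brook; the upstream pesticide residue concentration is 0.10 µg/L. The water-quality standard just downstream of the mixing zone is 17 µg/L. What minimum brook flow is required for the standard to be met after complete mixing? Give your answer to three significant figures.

650 L/s

Set C_mix = 17: (Q·0.1000 + 134.0·99.00) / (Q + 134.0) = 17
→ Q = 134.0·(99.00 − 17)/(17 − 0.1000) = 650.2 L/s.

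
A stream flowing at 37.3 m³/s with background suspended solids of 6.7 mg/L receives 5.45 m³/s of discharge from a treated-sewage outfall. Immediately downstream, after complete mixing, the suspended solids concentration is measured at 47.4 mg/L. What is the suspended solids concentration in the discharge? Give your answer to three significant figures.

326 mg/L

Mass balance: 37.30·6.700 + 5.450·Cₑ = 42.75·47.40
→ Cₑ = (42.75·47.40 − 37.30·6.700) / 5.450 = 326.0 mg/L.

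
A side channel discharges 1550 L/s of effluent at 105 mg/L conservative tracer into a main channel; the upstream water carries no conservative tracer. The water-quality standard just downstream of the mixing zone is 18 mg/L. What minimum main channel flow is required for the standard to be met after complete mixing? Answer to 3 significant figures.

7490 L/s

Set C_mix = 18: (Q·0 + 1550·105.0) / (Q + 1550) = 18
→ Q = 1550·(105.0 − 18)/(18 − 0) = 7492 L/s.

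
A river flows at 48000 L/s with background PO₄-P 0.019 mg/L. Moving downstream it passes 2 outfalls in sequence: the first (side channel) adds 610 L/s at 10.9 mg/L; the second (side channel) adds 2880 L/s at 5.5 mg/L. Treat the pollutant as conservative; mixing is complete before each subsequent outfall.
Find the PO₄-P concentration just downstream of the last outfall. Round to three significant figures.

0.454 mg/L

Below outfall 1: Q → 48610 L/s, C = (48000·0.01900 + 610.0·10.90)/48610 = 0.1555 mg/L.
Below outfall 2: Q → 51490 L/s, C = (48610·0.1555 + 2880·5.500)/51490 = 0.4545 mg/L.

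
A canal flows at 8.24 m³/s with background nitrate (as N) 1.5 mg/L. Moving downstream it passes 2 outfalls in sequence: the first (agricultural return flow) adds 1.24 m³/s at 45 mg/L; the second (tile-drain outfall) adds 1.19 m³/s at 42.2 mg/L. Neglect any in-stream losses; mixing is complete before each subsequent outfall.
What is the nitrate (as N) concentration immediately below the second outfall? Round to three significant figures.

Outfall 1: combined Q = 9.480 m³/s; C = (8.240·1.500 + 1.240·45.00)/9.480 = 7.190 mg/L.
Outfall 2: combined Q = 10.67 m³/s; C = (9.480·7.190 + 1.190·42.20)/10.67 = 11.09 mg/L.

11.1 mg/L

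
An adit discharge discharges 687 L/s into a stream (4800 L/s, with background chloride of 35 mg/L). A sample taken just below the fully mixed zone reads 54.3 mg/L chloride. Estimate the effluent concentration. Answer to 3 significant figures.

Mass balance: 4800·35.00 + 687.0·Cₑ = 5487·54.30
→ Cₑ = (5487·54.30 − 4800·35.00) / 687.0 = 189.1 mg/L.

189 mg/L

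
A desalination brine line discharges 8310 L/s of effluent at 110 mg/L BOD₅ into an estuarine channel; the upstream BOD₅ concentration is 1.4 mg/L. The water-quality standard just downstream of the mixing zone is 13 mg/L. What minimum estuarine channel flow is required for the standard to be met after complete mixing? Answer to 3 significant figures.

Set C_mix = 13: (Q·1.400 + 8310·110.0) / (Q + 8310) = 13
→ Q = 8310·(110.0 − 13)/(13 − 1.400) = 69490 L/s.

69500 L/s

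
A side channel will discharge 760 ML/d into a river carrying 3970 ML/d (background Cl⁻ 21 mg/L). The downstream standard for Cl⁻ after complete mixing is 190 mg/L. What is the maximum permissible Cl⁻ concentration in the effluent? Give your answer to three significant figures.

At the limit, (Qr·Cr + Qe·Cₑ)/(Qr + Qe) = 190:
Cₑ = (4730·190 − 3970·21.00) / 760.0 = 1073 mg/L.

1070 mg/L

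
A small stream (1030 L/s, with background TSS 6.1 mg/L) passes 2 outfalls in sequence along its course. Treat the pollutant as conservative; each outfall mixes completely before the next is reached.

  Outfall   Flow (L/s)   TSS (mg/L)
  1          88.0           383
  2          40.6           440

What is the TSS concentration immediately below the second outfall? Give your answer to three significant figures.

49.9 mg/L

After outfall 1: Q = 1030 + 88.00 = 1118 L/s; C = (1030·6.100 + 88.00·383.0)/1118 = 35.77 mg/L.
After outfall 2: Q = 1118 + 40.60 = 1159 L/s; C = (1118·35.77 + 40.60·440.0)/1159 = 49.93 mg/L.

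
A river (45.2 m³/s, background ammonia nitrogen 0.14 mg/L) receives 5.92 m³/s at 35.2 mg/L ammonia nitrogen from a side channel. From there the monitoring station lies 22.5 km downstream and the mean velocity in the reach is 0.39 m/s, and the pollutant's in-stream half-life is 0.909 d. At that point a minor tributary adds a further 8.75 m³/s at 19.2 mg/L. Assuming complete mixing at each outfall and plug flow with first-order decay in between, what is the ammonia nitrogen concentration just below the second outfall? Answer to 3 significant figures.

Mixed concentration C = ΣQC/ΣQ = (45.20·0.1400 + 5.920·35.20) / 51.12 = 214.7/51.12 = 4.200 mg/L; combined flow 51.12 m³/s.
Travel time t = 22.5·1000 / 0.39 = 57690 s = 16.03 h.
Half-life 0.909 d → k = ln 2 / 0.909 = 0.7625 d⁻¹.
Applying C = C₀e^(−kt): 4.200 × 0.6010 = 2.524 mg/L.
At the second outfall, C = (51.12·2.524 + 8.750·19.20) / (51.12 + 8.750) = 4.961 mg/L.

4.96 mg/L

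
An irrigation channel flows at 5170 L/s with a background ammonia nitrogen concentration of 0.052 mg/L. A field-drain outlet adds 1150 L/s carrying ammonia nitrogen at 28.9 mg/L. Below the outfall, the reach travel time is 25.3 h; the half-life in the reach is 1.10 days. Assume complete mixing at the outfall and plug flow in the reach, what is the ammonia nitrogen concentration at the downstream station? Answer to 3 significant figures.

Mass balance: C = (5170·0.05200 + 1150·28.90) / 6320 = 33500/6320 = 5.301 mg/L.
Half-life 1.10 d → k = ln 2 / 1.10 = 0.6301 d⁻¹.
First-order decay: C = 5.301·exp(−k·t) = 5.301·0.5147 = 2.728 mg/L.

2.73 mg/L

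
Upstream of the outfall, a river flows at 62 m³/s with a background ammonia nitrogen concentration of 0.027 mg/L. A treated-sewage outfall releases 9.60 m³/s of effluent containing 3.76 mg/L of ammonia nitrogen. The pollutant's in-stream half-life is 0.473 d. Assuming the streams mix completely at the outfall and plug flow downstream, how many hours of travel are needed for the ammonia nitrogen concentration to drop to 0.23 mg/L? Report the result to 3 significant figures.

After mixing, C = (62.00·0.02700 + 9.600·3.760) / 71.60 = 37.77/71.60 = 0.5275 mg/L.
Half-life 0.473 d → k = ln 2 / 0.473 = 1.465 d⁻¹.
0.5275·exp(−k·t) = 0.23 → t = ln(0.5275/0.23)/k = 48940 s = 13.59 h.

13.6 h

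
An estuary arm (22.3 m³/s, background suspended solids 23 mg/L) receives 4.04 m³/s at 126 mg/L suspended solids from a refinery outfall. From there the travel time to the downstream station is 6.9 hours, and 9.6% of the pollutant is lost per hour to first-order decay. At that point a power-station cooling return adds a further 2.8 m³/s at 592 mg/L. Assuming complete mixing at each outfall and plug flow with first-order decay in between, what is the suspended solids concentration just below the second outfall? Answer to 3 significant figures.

74.4 mg/L

Mass balance: C = (22.30·23.00 + 4.040·126.0) / 26.34 = 1022/26.34 = 38.80 mg/L; combined flow 26.34 m³/s.
9.6%/h lost → k = −ln(1 − 0.096) = 0.1009 h⁻¹.
After decay, C = 38.80 × e^(−kt) = 38.80 × 0.4984 = 19.34 mg/L.
Second outfall: C = (26.34·19.34 + 2.800·592.0)/29.14 = 74.36 mg/L.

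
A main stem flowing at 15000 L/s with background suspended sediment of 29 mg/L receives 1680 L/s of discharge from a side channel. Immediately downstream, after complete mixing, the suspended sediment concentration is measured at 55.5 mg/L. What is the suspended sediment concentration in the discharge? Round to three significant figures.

Mass balance: 15000·29.00 + 1680·Cₑ = 16680·55.50
→ Cₑ = (16680·55.50 − 15000·29.00) / 1680 = 292.1 mg/L.

292 mg/L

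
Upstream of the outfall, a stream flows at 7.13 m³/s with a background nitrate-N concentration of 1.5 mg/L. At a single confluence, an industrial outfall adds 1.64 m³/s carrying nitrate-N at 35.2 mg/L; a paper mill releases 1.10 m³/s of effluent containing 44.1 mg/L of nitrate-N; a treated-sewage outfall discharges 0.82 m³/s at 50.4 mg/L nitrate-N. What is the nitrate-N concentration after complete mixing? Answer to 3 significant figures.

After mixing, C = (7.130·1.500 + 1.640·35.20 + 1.100·44.10 + 0.8200·50.40) / 10.69 = 158.3/10.69 = 14.80 mg/L.

14.8 mg/L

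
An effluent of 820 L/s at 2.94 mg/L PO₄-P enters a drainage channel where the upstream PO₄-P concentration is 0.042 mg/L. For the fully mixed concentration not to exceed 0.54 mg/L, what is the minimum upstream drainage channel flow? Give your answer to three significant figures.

Set C_mix = 0.54: (Q·0.04200 + 820.0·2.940) / (Q + 820.0) = 0.54
→ Q = 820.0·(2.940 − 0.54)/(0.54 − 0.04200) = 3952 L/s.

3950 L/s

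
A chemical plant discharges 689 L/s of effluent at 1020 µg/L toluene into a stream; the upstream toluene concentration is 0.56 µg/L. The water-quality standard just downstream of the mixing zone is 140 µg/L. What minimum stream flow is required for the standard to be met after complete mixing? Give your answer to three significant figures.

4350 L/s

Set C_mix = 140: (Q·0.5600 + 689.0·1020) / (Q + 689.0) = 140
→ Q = 689.0·(1020 − 140)/(140 − 0.5600) = 4348 L/s.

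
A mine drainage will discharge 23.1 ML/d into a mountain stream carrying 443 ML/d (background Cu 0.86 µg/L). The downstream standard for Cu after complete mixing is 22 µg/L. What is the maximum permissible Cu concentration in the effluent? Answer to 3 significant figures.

427 µg/L

At the limit, (Qr·Cr + Qe·Cₑ)/(Qr + Qe) = 22:
Cₑ = (466.1·22 − 443.0·0.8600) / 23.10 = 427.4 µg/L.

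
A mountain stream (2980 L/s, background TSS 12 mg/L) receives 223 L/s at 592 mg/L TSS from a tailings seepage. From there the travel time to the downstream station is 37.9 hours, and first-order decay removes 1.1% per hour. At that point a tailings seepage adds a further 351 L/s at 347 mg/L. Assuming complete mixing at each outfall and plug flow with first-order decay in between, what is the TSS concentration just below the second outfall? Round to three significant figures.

65.3 mg/L

Conservation of mass: C = (2980·12.00 + 223.0·592.0) / 3203 = 167800/3203 = 52.38 mg/L; combined flow 3203 L/s.
1.1%/h lost → k = −ln(1 − 0.011) = 0.01106 h⁻¹.
Decay over the reach: 52.38·exp(−kt) = 52.38·0.6576 = 34.44 mg/L.
Second outfall: C = (3203·34.44 + 351.0·347.0)/3554 = 65.31 mg/L.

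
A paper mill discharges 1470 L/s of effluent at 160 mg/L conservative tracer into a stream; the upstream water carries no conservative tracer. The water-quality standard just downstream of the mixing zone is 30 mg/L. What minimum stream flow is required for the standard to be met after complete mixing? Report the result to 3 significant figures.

6370 L/s

Set C_mix = 30: (Q·0 + 1470·160.0) / (Q + 1470) = 30
→ Q = 1470·(160.0 − 30)/(30 − 0) = 6370 L/s.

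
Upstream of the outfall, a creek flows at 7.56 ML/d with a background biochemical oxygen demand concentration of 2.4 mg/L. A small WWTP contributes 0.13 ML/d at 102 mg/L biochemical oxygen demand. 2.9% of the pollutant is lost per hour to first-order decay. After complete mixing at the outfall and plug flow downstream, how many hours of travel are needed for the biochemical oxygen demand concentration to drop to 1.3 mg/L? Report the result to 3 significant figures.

38.9 h

Conservation of mass: C = (7.560·2.400 + 0.1300·102.0) / 7.690 = 31.40/7.690 = 4.084 mg/L.
2.9%/h lost → k = −ln(1 − 0.029) = 0.02943 h⁻¹.
4.084·exp(−k·t) = 1.3 → t = ln(4.084/1.3)/k = 140000 s = 38.90 h.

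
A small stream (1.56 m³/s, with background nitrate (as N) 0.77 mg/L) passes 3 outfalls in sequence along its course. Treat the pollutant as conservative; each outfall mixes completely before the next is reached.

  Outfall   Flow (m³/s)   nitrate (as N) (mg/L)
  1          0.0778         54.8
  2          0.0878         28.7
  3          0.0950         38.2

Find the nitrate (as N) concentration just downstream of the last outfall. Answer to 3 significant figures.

After outfall 1: Q = 1.560 + 0.07780 = 1.638 m³/s; C = (1.560·0.7700 + 0.07780·54.80)/1.638 = 3.337 mg/L.
After outfall 2: Q = 1.638 + 0.08780 = 1.726 m³/s; C = (1.638·3.337 + 0.08780·28.70)/1.726 = 4.627 mg/L.
After outfall 3: Q = 1.726 + 0.09500 = 1.821 m³/s; C = (1.726·4.627 + 0.09500·38.20)/1.821 = 6.379 mg/L.

6.38 mg/L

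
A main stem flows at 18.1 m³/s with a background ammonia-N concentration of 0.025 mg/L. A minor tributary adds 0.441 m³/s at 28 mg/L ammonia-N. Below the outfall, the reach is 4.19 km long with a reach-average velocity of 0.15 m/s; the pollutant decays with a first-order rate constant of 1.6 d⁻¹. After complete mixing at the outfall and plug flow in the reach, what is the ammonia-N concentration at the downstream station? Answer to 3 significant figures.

After mixing, C = (18.10·0.02500 + 0.4410·28.00) / 18.54 = 12.80/18.54 = 0.6904 mg/L.
Travel time t = 4.19·1000 / 0.15 = 27930 s = 7.759 h.
Applying C = C₀e^(−kt): 0.6904 × 0.5961 = 0.4116 mg/L.

0.412 mg/L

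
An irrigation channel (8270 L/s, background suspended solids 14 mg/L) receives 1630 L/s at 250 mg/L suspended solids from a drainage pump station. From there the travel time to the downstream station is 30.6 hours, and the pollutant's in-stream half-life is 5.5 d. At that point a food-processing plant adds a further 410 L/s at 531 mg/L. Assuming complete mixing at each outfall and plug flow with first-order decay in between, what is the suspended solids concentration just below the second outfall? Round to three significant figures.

64.3 mg/L

Mass balance: C = (8270·14.00 + 1630·250.0) / 9900 = 523300/9900 = 52.86 mg/L; combined flow 9900 L/s.
Half-life 5.5 d → k = ln 2 / 5.5 = 0.1260 d⁻¹.
Applying C = C₀e^(−kt): 52.86 × 0.8516 = 45.01 mg/L.
At the second outfall, C = (9900·45.01 + 410.0·531.0) / (9900 + 410.0) = 64.34 mg/L.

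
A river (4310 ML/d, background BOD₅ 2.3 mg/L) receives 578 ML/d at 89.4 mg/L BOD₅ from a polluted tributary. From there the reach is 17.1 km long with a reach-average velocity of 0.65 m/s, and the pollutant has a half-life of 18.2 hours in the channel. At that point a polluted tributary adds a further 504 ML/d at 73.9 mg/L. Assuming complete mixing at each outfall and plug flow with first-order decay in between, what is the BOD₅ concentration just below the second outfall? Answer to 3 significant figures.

After mixing, C = (4310·2.300 + 578.0·89.40) / 4888 = 61590/4888 = 12.60 mg/L; combined flow 4888 ML/d.
Travel time t = 17.1·1000 / 0.65 = 26310 s = 7.308 h.
Half-life 18.2 h → k = ln 2 / 18.2 = 0.03809 h⁻¹ = 0.9140 d⁻¹.
After decay, C = 12.60 × e^(−kt) = 12.60 × 0.7571 = 9.539 mg/L.
At the second outfall, C = (4888·9.539 + 504.0·73.90) / (4888 + 504.0) = 15.55 mg/L.

15.6 mg/L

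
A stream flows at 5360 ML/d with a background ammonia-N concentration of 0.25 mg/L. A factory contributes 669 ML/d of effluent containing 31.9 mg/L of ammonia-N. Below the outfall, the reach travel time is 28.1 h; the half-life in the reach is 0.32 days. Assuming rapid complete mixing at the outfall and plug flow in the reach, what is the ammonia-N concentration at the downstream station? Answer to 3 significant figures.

0.298 mg/L

After mixing, C = (5360·0.2500 + 669.0·31.90) / 6029 = 22680/6029 = 3.762 mg/L.
Half-life 0.32 d → k = ln 2 / 0.32 = 2.166 d⁻¹.
After decay, C = 3.762 × e^(−kt) = 3.762 × 0.07917 = 0.2978 mg/L.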